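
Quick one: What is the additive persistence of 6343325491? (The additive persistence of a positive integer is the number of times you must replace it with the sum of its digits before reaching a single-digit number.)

2

6343325491 → 40 → 4 (2 steps)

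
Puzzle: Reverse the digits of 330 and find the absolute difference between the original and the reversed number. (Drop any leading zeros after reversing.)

297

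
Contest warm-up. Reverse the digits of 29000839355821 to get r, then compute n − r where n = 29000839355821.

16145445555729

Reverse of 29000839355821 is 12855393800092.
29000839355821 − 12855393800092 = 16145445555729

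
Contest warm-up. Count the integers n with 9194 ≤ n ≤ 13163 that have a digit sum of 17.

254

The integers in [9194, 13163] that have a digit sum of 17: 9206, 9215, 9224, 9233, 9242, 9251, …, 13148, 13157.
254 qualify.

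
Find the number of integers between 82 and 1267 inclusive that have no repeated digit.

753

The integers in [82, 1267] that have no repeated digit: 82, 83, 84, 85, 86, 87, …, 1265, 1267.
753 qualify.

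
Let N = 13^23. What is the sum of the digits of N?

106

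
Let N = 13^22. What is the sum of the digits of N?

13^22 = 3211838877954855105157369
Sum of its 25 digits: 121.

121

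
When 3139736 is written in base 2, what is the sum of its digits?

12

3139736 in base 2 is 1011111110100010011000.
Digit sum: 1+0+1+1+1+1+1+1+1+0+1+0+0+0+1+0+0+1+1+0+0+0 = 12.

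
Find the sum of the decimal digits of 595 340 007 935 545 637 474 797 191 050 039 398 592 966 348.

218

5+9+5+3+4+0+0+0+7+9+3+5+5+4+5+6+3+7+4+7+4+7+9+7+1+9+1+0+5+0+0+3+9+3+9+8+5+9+2+9+6+6+3+4+8 = 218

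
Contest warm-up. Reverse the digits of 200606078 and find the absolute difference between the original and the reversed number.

669999924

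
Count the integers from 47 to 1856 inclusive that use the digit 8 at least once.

476

The integers in [47, 1856] that use the digit 8 at least once: 48, 58, 68, 78, 80, 81, …, 1855, 1856.
476 qualify.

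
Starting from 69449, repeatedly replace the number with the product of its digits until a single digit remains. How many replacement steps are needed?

69449 → 7776 → 2058 → 0 (3 steps)

3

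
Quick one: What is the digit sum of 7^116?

7^116 = 107491133273364962952069061813066382187293269586047291924731611172814599515750702733702892834629601
Sum of its 99 digits: 427.

427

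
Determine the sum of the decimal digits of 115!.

648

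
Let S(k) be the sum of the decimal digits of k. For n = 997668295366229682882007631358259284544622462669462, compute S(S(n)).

11

First digit sum: 254.
2+5+4 = 11.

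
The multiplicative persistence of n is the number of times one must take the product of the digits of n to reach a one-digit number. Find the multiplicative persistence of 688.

5

688 → 384 → 96 → 54 → 20 → 0 (5 steps)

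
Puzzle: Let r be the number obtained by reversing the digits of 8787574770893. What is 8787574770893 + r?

12768349528771

Reverse of 8787574770893 is 3980774757878.
8787574770893 + 3980774757878 = 12768349528771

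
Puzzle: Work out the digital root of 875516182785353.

8+7+5+5+1+6+1+8+2+7+8+5+3+5+3 = 74
7+4 = 11
1+1 = 2

2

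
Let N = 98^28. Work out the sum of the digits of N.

253

98^28 = 56797617595005953910252468036064500651398696336732717056
Sum of its 56 digits: 253.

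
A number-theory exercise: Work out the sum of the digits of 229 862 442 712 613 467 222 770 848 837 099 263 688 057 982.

2+2+9+8+6+2+4+4+2+7+1+2+6+1+3+4+6+7+2+2+2+7+7+0+8+4+8+8+3+7+0+9+9+2+6+3+6+8+8+0+5+7+9+8+2 = 216

216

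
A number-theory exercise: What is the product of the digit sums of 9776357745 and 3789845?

S(9776357745) = 9+7+7+6+3+5+7+7+4+5 = 60.
S(3789845) = 3+7+8+9+8+4+5 = 44.
60 · 44 = 2640.

2640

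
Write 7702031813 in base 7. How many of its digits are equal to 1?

3

7702031813 in base 7 is 361602122150.
The digit 1 appears 3 times.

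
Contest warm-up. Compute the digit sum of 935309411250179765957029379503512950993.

179

9+3+5+3+0+9+4+1+1+2+5+0+1+7+9+7+6+5+9+5+7+0+2+9+3+7+9+5+0+3+5+1+2+9+5+0+9+9+3 = 179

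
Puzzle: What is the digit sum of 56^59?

428

56^59 = 13902522075819006743802851975268196532464297032825761150266011750932516073199502534736148005509604048896
Sum of its 104 digits: 428.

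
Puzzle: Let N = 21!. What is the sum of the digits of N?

21! = 51090942171709440000
Sum of its 20 digits: 63.

63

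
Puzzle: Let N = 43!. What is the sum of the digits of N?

180

43! = 60415263063373835637355132068513997507264512000000000
Sum of its 53 digits: 180.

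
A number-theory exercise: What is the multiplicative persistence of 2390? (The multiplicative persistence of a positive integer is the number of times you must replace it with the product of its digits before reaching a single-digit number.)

1

2390 → 0 (1 step)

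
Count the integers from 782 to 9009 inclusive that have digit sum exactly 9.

168

The integers in [782, 9009] that have digit sum exactly 9: 801, 810, 900, 1008, 1017, 1026, …, 8100, 9000.
168 qualify.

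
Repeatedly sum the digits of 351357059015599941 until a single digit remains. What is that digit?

9

3+5+1+3+5+7+0+5+9+0+1+5+5+9+9+9+4+1 = 81
8+1 = 9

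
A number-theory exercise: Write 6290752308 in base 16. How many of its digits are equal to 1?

1

6290752308 in base 16 is 176F54334.
The digit 1 appears 1 time.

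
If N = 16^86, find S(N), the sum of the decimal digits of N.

16^86 = 35835915874844867368919076489095108449946327955754392558399825615420669938882575126094039892345713852416
Sum of its 104 digits: 535.

535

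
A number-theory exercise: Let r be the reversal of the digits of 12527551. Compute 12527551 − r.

-3044970

Reverse of 12527551 is 15572521.
12527551 − 15572521 = -3044970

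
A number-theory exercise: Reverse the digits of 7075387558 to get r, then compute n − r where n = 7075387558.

Reverse of 7075387558 is 8557835707.
7075387558 − 8557835707 = -1482448149

-1482448149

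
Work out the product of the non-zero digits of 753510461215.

126000

7×5×3×5×1×4×6×1×2×1×5 = 126000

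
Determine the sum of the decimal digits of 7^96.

370

7^96 = 1347137238494276547832006567721872890819326613454654477690085519113574118965817601
Sum of its 82 digits: 370.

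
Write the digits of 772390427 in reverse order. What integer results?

Reversing 772390427 gives 724093277.

724093277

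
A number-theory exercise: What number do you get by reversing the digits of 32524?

Reversing 32524 gives 42523.

42523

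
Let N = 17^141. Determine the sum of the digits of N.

17^141 = 311385162313144107424873085781559072480877648857389823050107709241416742258473647555902209193076546579989129429693388636220054676046019437442998040875220981995532229959710417
Sum of its 174 digits: 791.

791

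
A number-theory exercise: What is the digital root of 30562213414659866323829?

3+0+5+6+2+2+1+3+4+1+4+6+5+9+8+6+6+3+2+3+8+2+9 = 98
9+8 = 17
1+7 = 8

8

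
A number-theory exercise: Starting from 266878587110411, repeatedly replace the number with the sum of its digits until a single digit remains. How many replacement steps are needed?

3

266878587110411 → 65 → 11 → 2 (3 steps)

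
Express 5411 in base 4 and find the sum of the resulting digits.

8

5411 in base 4 is 1110203.
Digit sum: 1+1+1+0+2+0+3 = 8.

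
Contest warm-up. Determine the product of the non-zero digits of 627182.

6×2×7×1×8×2 = 1344

1344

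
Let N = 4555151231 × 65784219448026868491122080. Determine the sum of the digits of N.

4555151231 × 65784219448026868491122080 = 299657068199053730528409855283280480
Sum of its 36 digits: 170.

170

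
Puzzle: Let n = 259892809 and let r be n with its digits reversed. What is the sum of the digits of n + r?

Reversal of 259892809 is 908298952; 259892809 + 908298952 = 1168191761.
Digit sum of 1168191761: 1+1+6+8+1+9+1+7+6+1 = 41.

41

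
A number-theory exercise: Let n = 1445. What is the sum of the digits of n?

14

1+4+4+5 = 14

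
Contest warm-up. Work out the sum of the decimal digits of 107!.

594

107! = 12265202031961379393517517010387338887131568154382945052653251412013535324922144249034658613287059061933743916719318560380966506520420000368175349760000000000000000000000000
Sum of its 173 digits: 594.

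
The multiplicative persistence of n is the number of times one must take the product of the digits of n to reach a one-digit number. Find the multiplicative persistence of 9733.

9733 → 567 → 210 → 0 (3 steps)

3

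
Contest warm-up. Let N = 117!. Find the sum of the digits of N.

117! = 3969937160808720895401959629498630647790406360168322301129748464310422041758630649341780708631240196854767624444057168110272995649603642560353748940315749184568295424000000000000000000000000000
Sum of its 193 digits: 738.

738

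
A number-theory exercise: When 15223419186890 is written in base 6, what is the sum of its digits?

15223419186890 in base 6 is 52213313042055522.
Digit sum: 5+2+2+1+3+3+1+3+0+4+2+0+5+5+5+2+2 = 45.

45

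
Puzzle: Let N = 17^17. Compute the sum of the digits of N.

17^17 = 827240261886336764177
Sum of its 21 digits: 98.

98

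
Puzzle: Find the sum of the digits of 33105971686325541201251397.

99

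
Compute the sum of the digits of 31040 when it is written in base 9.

24

31040 in base 9 is 46518.
Digit sum: 4+6+5+1+8 = 24.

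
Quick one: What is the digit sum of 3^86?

3^86 = 107752636643058178097424660240453423951129
Sum of its 42 digits: 171.

171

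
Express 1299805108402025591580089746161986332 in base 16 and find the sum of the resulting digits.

217

1299805108402025591580089746161986332 in base 16 is FA5556F3678AC4F409A1D11950EB1C.
Digit sum: 15+10+5+5+5+6+15+3+6+7+8+10+12+4+15+4+0+9+10+1+13+1+1+9+5+0+14+11+1+12 = 217.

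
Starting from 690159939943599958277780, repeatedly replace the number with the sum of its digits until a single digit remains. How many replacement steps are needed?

690159939943599958277780 → 143 → 8 (2 steps)

2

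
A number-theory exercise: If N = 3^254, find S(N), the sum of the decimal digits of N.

522

3^254 = 15445383597460525862771087421073478123802094534281015332400536047781785847751826215666863239345512169090185060060988826169
Sum of its 122 digits: 522.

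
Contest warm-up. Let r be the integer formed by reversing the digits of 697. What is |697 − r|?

Reverse of 697 is 796.
|697 − 796| = 99

99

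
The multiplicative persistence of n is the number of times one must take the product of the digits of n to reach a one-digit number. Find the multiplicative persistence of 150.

150 → 0 (1 step)

1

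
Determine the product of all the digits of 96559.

9×6×5×5×9 = 12150

12150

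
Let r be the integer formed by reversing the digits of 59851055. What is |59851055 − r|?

Reverse of 59851055 is 55015895.
|59851055 − 55015895| = 4835160

4835160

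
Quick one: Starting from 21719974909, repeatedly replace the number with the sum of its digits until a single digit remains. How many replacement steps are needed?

3

21719974909 → 58 → 13 → 4 (3 steps)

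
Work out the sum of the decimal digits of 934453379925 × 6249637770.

117

934453379925 × 6249637770 = 5839995137483439767250
Sum of its 22 digits: 117.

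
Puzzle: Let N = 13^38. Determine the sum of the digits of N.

13^38 = 2137210935411428674141543654682486133398329
Sum of its 43 digits: 178.

178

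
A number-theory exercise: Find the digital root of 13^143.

The digital root of n equals n mod 9 (or 9 when 9 | n), so we need 13^143 mod 9.
13^143 ≡ 7 (mod 9), so the digital root is 7.

7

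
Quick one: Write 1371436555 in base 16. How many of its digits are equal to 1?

1

1371436555 in base 16 is 51BE760B.
The digit 1 appears 1 time.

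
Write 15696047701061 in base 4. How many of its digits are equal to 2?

4

15696047701061 in base 4 is 3210122011112033301011.
The digit 2 appears 4 times.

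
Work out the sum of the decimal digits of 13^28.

121

13^28 = 15502932802662396215269535105521
Sum of its 32 digits: 121.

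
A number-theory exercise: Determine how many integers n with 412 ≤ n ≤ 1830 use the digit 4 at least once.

419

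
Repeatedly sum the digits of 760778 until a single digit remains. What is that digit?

8

7+6+0+7+7+8 = 35
3+5 = 8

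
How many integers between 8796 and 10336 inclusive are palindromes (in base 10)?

16

The integers in [8796, 10336] that are palindromes (in base 10): 8888, 8998, 9009, 9119, 9229, 9339, …, 10201, 10301.
16 qualify.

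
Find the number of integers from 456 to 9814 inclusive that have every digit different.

4887

The integers in [456, 9814] that have every digit different: 456, 457, 458, 459, 460, 461, …, 9813, 9814.
4887 qualify.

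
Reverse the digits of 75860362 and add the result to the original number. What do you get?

Reverse of 75860362 is 26306857.
75860362 + 26306857 = 102167219

102167219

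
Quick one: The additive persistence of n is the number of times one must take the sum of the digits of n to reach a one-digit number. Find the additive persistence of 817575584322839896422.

817575584322839896422 → 108 → 9 (2 steps)

2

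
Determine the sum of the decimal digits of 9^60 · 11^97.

9^60 · 11^97 = 186054863364301497915550404955038252934658685773838443817106583501697132671888049451844473938394341545846153258993014362006075448088975143158527959594106860971
Sum of its 159 digits: 738.

738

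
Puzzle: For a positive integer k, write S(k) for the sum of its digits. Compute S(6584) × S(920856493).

S(6584) = 6+5+8+4 = 23.
S(920856493) = 9+2+0+8+5+6+4+9+3 = 46.
23 · 46 = 1058.

1058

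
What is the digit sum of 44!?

44! = 2658271574788448768043625811014615890319638528000000000
Sum of its 55 digits: 216.

216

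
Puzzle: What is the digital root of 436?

4

4+3+6 = 13
1+3 = 4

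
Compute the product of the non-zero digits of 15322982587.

2419200

1×5×3×2×2×9×8×2×5×8×7 = 2419200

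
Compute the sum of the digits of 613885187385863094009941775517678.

169

6+1+3+8+8+5+1+8+7+3+8+5+8+6+3+0+9+4+0+0+9+9+4+1+7+7+5+5+1+7+6+7+8 = 169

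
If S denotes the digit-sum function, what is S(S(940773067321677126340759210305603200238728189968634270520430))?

First digit sum: 235.
2+3+5 = 10.

10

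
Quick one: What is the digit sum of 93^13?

93^13 = 38929455665581472638810893
Sum of its 26 digits: 135.

135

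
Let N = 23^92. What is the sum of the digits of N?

23^92 = 190090719111086999142918580674213624851393339907036543758193303444850234108744968124140618335905659363676581401527869136497121
Sum of its 126 digits: 547.

547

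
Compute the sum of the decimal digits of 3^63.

153

3^63 = 1144561273430837494885949696427
Sum of its 31 digits: 153.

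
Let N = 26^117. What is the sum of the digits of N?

26^117 = 3563540611787712900597953842488309452980455443337394945762075528287174741996841668996459064874419989839789881903274135809529733159975739866567137466257826680642994176
Sum of its 166 digits: 863.

863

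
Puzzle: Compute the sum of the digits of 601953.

24

6+0+1+9+5+3 = 24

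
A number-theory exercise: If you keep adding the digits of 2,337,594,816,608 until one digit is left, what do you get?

2+3+3+7+5+9+4+8+1+6+6+0+8 = 62
6+2 = 8

8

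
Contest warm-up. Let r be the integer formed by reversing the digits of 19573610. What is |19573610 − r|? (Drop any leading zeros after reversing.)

17936019

Reverse of 19573610 is 1637591.
|19573610 − 1637591| = 17936019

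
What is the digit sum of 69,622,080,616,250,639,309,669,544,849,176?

6+9+6+2+2+0+8+0+6+1+6+2+5+0+6+3+9+3+0+9+6+6+9+5+4+4+8+4+9+1+7+6 = 152

152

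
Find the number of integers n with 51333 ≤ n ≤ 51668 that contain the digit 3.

121

The integers in [51333, 51668] that contain the digit 3: 51333, 51334, 51335, 51336, 51337, 51338, …, 51653, 51663.
121 qualify.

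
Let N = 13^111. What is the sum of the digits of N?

13^111 = 4443366189418546455356123568209062184833735738464729529085598664937297538206181887949649031784926231934960580287550545372037
Sum of its 124 digits: 595.

595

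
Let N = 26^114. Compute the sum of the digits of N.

748

26^114 = 202750376182732868718590910473845553765387769875819011479408029602137843764044246073990615889532316217557458005420695027852169615383235085717292755249079806590976
Sum of its 162 digits: 748.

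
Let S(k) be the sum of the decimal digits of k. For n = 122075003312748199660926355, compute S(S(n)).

7

First digit sum: 106.
1+0+6 = 7.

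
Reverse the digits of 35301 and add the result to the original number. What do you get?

45654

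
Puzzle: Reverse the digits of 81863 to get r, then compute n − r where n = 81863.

45045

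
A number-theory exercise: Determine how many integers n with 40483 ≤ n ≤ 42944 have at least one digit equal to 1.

The integers in [40483, 42944] that have at least one digit equal to 1: 40491, 40501, 40510, 40511, 40512, 40513, …, 42931, 42941.
1362 qualify.

1362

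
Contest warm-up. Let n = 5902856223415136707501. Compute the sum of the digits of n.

82

5+9+0+2+8+5+6+2+2+3+4+1+5+1+3+6+7+0+7+5+0+1 = 82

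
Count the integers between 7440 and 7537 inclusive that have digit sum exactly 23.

7

The integers in [7440, 7537] that have digit sum exactly 23: 7448, 7457, 7466, 7475, 7484, 7493, 7529.
7 qualify.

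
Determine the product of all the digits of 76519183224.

725760

7×6×5×1×9×1×8×3×2×2×4 = 725760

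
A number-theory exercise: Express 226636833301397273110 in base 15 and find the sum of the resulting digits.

226636833301397273110 in base 15 is 24786397714E197E5A.
Digit sum: 2+4+7+8+6+3+9+7+7+1+4+14+1+9+7+14+5+10 = 118.

118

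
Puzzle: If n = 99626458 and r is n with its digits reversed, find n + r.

Reverse of 99626458 is 85462699.
99626458 + 85462699 = 185089157

185089157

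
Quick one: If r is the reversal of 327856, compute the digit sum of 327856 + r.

Reversal of 327856 is 658723; 327856 + 658723 = 986579.
Digit sum of 986579: 9+8+6+5+7+9 = 44.

44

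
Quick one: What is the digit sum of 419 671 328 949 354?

4+1+9+6+7+1+3+2+8+9+4+9+3+5+4 = 75

75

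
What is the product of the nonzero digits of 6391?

6×3×9×1 = 162

162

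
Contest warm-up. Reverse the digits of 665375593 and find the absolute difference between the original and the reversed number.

Reverse of 665375593 is 395573566.
|665375593 − 395573566| = 269802027

269802027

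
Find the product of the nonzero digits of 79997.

35721

7×9×9×9×7 = 35721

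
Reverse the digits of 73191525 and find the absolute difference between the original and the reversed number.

20672388

Reverse of 73191525 is 52519137.
|73191525 − 52519137| = 20672388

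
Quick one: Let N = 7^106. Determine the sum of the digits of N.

412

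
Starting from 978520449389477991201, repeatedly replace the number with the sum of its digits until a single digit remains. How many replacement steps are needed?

2

978520449389477991201 → 108 → 9 (2 steps)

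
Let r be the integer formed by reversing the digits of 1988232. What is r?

Reversing 1988232 gives 2328891.

2328891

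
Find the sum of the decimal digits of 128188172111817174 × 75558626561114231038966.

159

128188172111817174 × 75558626561114231038966 = 9685722226148631653455843916112262002084
Sum of its 40 digits: 159.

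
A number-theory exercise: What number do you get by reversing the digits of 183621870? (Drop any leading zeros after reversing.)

78126381

Reversing 183621870 gives 78126381.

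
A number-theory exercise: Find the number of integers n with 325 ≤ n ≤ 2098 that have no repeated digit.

The integers in [325, 2098] that have no repeated digit: 325, 326, 327, 328, 329, 340, …, 2097, 2098.
1045 qualify.

1045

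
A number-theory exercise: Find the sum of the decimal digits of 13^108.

13^108 = 2022469817668887781227184145748321431421818724836017081968866028646926508059254386868297237953994643575312052930155004721
Sum of its 121 digits: 550.

550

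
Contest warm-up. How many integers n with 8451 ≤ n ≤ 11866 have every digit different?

The integers in [8451, 11866] that have every digit different: 8451, 8452, 8453, 8456, 8457, 8459, …, 10986, 10987.
1091 qualify.

1091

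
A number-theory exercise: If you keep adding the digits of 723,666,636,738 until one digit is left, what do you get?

7+2+3+6+6+6+6+3+6+7+3+8 = 63
6+3 = 9

9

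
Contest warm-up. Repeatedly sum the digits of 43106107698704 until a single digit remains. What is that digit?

4+3+1+0+6+1+0+7+6+9+8+7+0+4 = 56
5+6 = 11
1+1 = 2
(Equivalently, 43106107698704 mod 9 = 2.)

2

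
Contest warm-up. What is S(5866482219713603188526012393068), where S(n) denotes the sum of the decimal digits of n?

5+8+6+6+4+8+2+2+1+9+7+1+3+6+0+3+1+8+8+5+2+6+0+1+2+3+9+3+0+6+8 = 133

133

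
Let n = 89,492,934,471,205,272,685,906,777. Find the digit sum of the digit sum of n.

First digit sum: 133.
1+3+3 = 7.

7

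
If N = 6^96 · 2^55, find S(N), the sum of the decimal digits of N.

423

6^96 · 2^55 = 18162256230550152493227707305757771036027809533389661414966664878166949764117962934984900608
Sum of its 92 digits: 423.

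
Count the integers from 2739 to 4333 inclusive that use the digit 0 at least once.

466

The integers in [2739, 4333] that use the digit 0 at least once: 2740, 2750, 2760, 2770, 2780, 2790, …, 4320, 4330.
466 qualify.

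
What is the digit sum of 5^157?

5^157 = 54738221262688166832958186847262348878135232104551397334260479839444964167416429745571804232895374298095703125
Sum of its 110 digits: 509.

509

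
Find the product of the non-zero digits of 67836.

6048

6×7×8×3×6 = 6048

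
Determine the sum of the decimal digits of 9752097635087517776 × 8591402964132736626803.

172

9752097635087517776 × 8591402964132736626803 = 83784200528602751164464118789276540550128
Sum of its 41 digits: 172.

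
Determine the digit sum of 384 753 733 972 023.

66

3+8+4+7+5+3+7+3+3+9+7+2+0+2+3 = 66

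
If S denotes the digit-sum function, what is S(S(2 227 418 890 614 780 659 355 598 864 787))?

11

First digit sum: 164.
1+6+4 = 11.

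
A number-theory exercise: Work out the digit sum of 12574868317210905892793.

107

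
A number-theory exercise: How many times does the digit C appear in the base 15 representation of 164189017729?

164189017729 in base 15 is 440E5ECCA4.
The digit C appears 2 times.

2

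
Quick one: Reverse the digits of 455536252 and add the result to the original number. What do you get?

Reverse of 455536252 is 252635554.
455536252 + 252635554 = 708171806

708171806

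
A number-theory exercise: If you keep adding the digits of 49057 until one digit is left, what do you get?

7

4+9+0+5+7 = 25
2+5 = 7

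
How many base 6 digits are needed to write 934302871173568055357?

934302871173568055357 in base 6 is 525102212103322131315321245, which has 27 digits.

27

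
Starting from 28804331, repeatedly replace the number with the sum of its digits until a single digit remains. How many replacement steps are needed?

3

28804331 → 29 → 11 → 2 (3 steps)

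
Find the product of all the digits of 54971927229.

5715360

5×4×9×7×1×9×2×7×2×2×9 = 5715360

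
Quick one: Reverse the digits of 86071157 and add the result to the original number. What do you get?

161188225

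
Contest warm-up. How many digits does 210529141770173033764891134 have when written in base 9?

210529141770173033764891134 in base 9 is 3552278027672115347080273760, which has 28 digits.

28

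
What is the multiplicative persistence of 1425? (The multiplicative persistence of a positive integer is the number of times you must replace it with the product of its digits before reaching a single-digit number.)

2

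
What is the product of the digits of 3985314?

12960

3×9×8×5×3×1×4 = 12960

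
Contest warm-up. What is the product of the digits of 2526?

2×5×2×6 = 120

120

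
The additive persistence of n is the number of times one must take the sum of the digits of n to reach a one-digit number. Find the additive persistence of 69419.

3

69419 → 29 → 11 → 2 (3 steps)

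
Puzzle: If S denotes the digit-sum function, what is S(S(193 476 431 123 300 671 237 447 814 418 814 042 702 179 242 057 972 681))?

5

First digit sum: 212.
2+1+2 = 5.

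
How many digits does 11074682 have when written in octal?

11074682 in base 8 is 52176172, which has 8 digits.

8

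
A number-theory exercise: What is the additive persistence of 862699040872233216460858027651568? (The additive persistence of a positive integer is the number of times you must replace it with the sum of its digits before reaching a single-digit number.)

862699040872233216460858027651568 → 149 → 14 → 5 (3 steps)

3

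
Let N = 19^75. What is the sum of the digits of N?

19^75 = 806343466664501958883962520287018859560965241046221848612532346349415118247222072013272915091499
Sum of its 96 digits: 406.

406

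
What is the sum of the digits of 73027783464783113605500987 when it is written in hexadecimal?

73027783464783113605500987 in base 16 is 3C683C12FFD0E5DECA503B.
Digit sum: 3+12+6+8+3+12+1+2+15+15+13+0+14+5+13+14+12+10+5+0+3+11 = 177.

177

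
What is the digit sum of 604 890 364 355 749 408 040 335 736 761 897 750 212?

171

6+0+4+8+9+0+3+6+4+3+5+5+7+4+9+4+0+8+0+4+0+3+3+5+7+3+6+7+6+1+8+9+7+7+5+0+2+1+2 = 171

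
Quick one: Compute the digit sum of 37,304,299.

3+7+3+0+4+2+9+9 = 37

37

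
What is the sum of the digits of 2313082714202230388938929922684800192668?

2+3+1+3+0+8+2+7+1+4+2+0+2+2+3+0+3+8+8+9+3+8+9+2+9+9+2+2+6+8+4+8+0+0+1+9+2+6+6+8 = 170

170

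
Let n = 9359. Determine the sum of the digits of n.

26

9+3+5+9 = 26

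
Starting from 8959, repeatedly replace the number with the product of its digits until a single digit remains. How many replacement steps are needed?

2

8959 → 3240 → 0 (2 steps)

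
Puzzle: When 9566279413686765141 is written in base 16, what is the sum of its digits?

96

9566279413686765141 in base 16 is 84C2407142EE8655.
Digit sum: 8+4+12+2+4+0+7+1+4+2+14+14+8+6+5+5 = 96.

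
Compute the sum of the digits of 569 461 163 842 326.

66

5+6+9+4+6+1+1+6+3+8+4+2+3+2+6 = 66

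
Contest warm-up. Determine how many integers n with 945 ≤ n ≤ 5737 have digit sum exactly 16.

360

The integers in [945, 5737] that have digit sum exactly 16: 952, 961, 970, 1069, 1078, 1087, …, 5722, 5731.
360 qualify.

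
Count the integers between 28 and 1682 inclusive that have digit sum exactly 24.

11

The integers in [28, 1682] that have digit sum exactly 24: 699, 789, 798, 879, 888, 897, …, 996, 1599.
11 qualify.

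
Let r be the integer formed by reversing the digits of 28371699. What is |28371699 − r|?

Reverse of 28371699 is 99617382.
|28371699 − 99617382| = 71245683

71245683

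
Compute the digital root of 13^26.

7

The digital root of n equals n mod 9 (or 9 when 9 | n), so we need 13^26 mod 9.
13^26 ≡ 7 (mod 9), so the digital root is 7.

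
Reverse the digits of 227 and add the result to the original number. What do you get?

949

Reverse of 227 is 722.
227 + 722 = 949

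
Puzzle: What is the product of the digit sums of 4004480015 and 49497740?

S(4004480015) = 4+0+0+4+4+8+0+0+1+5 = 26.
S(49497740) = 4+9+4+9+7+7+4+0 = 44.
26 · 44 = 1144.

1144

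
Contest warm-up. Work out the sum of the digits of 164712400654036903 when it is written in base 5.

164712400654036903 in base 5 is 2340203140433014413140103.
Digit sum: 2+3+4+0+2+0+3+1+4+0+4+3+3+0+1+4+4+1+3+1+4+0+1+0+3 = 51.

51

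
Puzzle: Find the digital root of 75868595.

8

7+5+8+6+8+5+9+5 = 53
5+3 = 8
(Equivalently, 75868595 mod 9 = 8.)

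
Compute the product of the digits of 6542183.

5760

6×5×4×2×1×8×3 = 5760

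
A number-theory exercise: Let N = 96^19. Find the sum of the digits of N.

162

96^19 = 46041920195771638718627820723247251456
Sum of its 38 digits: 162.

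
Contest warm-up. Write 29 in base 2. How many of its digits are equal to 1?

29 in base 2 is 11101.
The digit 1 appears 4 times.

4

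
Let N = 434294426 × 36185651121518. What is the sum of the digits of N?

434294426 × 36185651121518 = 15715226583255916058668
Sum of its 23 digits: 106.

106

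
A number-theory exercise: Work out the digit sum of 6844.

6+8+4+4 = 22

22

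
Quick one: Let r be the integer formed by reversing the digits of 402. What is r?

Reversing 402 gives 204.

204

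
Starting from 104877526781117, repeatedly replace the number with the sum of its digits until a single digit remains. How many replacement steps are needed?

3

104877526781117 → 65 → 11 → 2 (3 steps)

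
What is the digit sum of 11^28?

11^28 = 144209936106499234037676064081
Sum of its 30 digits: 124.

124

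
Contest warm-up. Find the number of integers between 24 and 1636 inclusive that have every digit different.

1015

The integers in [24, 1636] that have every digit different: 24, 25, 26, 27, 28, 29, …, 1634, 1635.
1015 qualify.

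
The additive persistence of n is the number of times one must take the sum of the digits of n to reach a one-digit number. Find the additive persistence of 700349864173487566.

3

700349864173487566 → 88 → 16 → 7 (3 steps)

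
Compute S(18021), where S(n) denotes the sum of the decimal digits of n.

12

1+8+0+2+1 = 12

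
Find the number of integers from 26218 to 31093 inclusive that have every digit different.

The integers in [26218, 31093] that have every digit different: 26301, 26304, 26305, 26307, 26308, 26309, …, 31089, 31092.
1633 qualify.

1633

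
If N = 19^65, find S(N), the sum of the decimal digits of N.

379

19^65 = 131517656596604663956102176642678715072020072327450916777499793705236707816143809299
Sum of its 84 digits: 379.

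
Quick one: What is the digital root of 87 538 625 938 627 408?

1

8+7+5+3+8+6+2+5+9+3+8+6+2+7+4+0+8 = 91
9+1 = 10
1+0 = 1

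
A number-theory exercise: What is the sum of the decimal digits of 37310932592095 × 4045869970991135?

122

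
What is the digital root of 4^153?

1

The digital root of n equals n mod 9 (or 9 when 9 | n), so we need 4^153 mod 9.
4^153 ≡ 1 (mod 9), so the digital root is 1.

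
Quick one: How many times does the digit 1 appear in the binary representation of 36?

36 in base 2 is 100100.
The digit 1 appears 2 times.

2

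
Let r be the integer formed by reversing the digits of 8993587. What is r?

Reversing 8993587 gives 7853998.

7853998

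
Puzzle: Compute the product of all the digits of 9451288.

9×4×5×1×2×8×8 = 23040

23040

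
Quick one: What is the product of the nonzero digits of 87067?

8×7×6×7 = 2352

2352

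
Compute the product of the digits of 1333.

1×3×3×3 = 27

27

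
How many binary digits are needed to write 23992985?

23992985 in base 2 is 1011011100001101010011001, which has 25 digits.

25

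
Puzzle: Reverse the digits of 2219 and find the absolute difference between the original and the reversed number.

6903

Reverse of 2219 is 9122.
|2219 − 9122| = 6903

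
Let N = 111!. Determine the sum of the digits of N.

693

111! = 1762952551090244663872161047107075788761409536026565516041574063347346955087248316436555574598462315773196047662837978913145847497199871623320096254145331200000000000000000000000000
Sum of its 181 digits: 693.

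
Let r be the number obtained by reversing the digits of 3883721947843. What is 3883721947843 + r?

Reverse of 3883721947843 is 3487491273883.
3883721947843 + 3487491273883 = 7371213221726

7371213221726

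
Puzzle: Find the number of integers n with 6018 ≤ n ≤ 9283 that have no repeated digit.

1671

The integers in [6018, 9283] that have no repeated digit: 6018, 6019, 6021, 6023, 6024, 6025, …, 9281, 9283.
1671 qualify.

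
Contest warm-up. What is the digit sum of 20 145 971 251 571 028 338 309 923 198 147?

130

2+0+1+4+5+9+7+1+2+5+1+5+7+1+0+2+8+3+3+8+3+0+9+9+2+3+1+9+8+1+4+7 = 130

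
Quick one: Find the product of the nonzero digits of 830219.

432

8×3×2×1×9 = 432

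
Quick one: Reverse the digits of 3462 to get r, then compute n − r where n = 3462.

819

Reverse of 3462 is 2643.
3462 − 2643 = 819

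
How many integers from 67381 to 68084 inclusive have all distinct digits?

The integers in [67381, 68084] that have all distinct digits: 67381, 67382, 67384, 67385, 67389, 67390, …, 68075, 68079.
215 qualify.

215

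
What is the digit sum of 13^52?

13^52 = 8415003868347247618489696679505181495471801448798649088081
Sum of its 58 digits: 292.

292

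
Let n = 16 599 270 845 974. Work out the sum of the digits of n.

76

1+6+5+9+9+2+7+0+8+4+5+9+7+4 = 76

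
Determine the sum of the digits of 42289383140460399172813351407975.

4+2+2+8+9+3+8+3+1+4+0+4+6+0+3+9+9+1+7+2+8+1+3+3+5+1+4+0+7+9+7+5 = 138

138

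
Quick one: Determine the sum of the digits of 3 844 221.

3+8+4+4+2+2+1 = 24

24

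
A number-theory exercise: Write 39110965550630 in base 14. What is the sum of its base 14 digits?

39110965550630 in base 14 is 992DA3596D38.
Digit sum: 9+9+2+13+10+3+5+9+6+13+3+8 = 90.

90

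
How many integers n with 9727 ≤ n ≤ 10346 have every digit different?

143

The integers in [9727, 10346] that have every digit different: 9728, 9730, 9731, 9732, 9734, 9735, …, 10345, 10346.
143 qualify.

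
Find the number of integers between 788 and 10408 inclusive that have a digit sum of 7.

107

The integers in [788, 10408] that have a digit sum of 7: 1006, 1015, 1024, 1033, 1042, 1051, …, 10330, 10402.
107 qualify.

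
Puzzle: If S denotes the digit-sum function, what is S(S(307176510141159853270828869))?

9

First digit sum: 117.
1+1+7 = 9.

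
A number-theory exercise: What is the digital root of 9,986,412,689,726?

5

9+9+8+6+4+1+2+6+8+9+7+2+6 = 77
7+7 = 14
1+4 = 5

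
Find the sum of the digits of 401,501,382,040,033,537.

49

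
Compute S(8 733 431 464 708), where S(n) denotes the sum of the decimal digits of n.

8+7+3+3+4+3+1+4+6+4+7+0+8 = 58

58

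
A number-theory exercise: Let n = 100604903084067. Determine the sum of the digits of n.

48

1+0+0+6+0+4+9+0+3+0+8+4+0+6+7 = 48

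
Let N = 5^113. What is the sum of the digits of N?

416

5^113 = 9629649721936179265279889712924636592690508241076940976199693977832794189453125
Sum of its 79 digits: 416.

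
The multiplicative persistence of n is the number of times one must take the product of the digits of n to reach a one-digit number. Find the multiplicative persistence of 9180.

1

9180 → 0 (1 step)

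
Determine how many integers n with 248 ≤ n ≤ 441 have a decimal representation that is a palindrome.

19

The integers in [248, 441] that have a decimal representation that is a palindrome: 252, 262, 272, 282, 292, 303, …, 424, 434.
19 qualify.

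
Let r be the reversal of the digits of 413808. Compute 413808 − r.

-394506

Reverse of 413808 is 808314.
413808 − 808314 = -394506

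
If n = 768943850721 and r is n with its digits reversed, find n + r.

896002200588

Reverse of 768943850721 is 127058349867.
768943850721 + 127058349867 = 896002200588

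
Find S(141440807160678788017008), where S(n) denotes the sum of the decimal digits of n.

1+4+1+4+4+0+8+0+7+1+6+0+6+7+8+7+8+8+0+1+7+0+0+8 = 96

96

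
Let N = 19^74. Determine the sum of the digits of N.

19^74 = 42439129824447471520208553699316782082156065318222202558554334018390269381432740632277521846921
Sum of its 95 digits: 388.

388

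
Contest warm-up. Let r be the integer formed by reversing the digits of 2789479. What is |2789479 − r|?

6960393

Reverse of 2789479 is 9749872.
|2789479 − 9749872| = 6960393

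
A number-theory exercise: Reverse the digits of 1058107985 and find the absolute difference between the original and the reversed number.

4838910516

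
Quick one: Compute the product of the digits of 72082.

7×2×0×8×2 = 0

0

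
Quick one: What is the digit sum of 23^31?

203

23^31 = 1635170022196481349560959748587682926364327
Sum of its 43 digits: 203.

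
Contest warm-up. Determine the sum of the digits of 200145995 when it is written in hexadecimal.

80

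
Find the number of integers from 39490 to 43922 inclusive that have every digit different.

1484

The integers in [39490, 43922] that have every digit different: 39501, 39502, 39504, 39506, 39507, 39508, …, 43920, 43921.
1484 qualify.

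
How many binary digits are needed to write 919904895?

919904895 in base 2 is 110110110101001010001001111111, which has 30 digits.

30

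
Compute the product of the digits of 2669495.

2×6×6×9×4×9×5 = 116640

116640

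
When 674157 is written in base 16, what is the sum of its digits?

42

674157 in base 16 is A496D.
Digit sum: 10+4+9+6+13 = 42.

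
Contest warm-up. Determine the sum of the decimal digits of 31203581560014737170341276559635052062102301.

142

3+1+2+0+3+5+8+1+5+6+0+0+1+4+7+3+7+1+7+0+3+4+1+2+7+6+5+5+9+6+3+5+0+5+2+0+6+2+1+0+2+3+0+1 = 142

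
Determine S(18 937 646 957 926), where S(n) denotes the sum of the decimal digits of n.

82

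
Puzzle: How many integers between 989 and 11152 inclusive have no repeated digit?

4872

The integers in [989, 11152] that have no repeated digit: 1023, 1024, 1025, 1026, 1027, 1028, …, 10986, 10987.
4872 qualify.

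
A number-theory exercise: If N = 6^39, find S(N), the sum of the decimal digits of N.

6^39 = 2227915756473955677973140996096
Sum of its 31 digits: 162.

162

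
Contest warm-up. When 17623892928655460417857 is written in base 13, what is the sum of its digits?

17623892928655460417857 in base 13 is C09466AB5605817B7283.
Digit sum: 12+0+9+4+6+6+10+11+5+6+0+5+8+1+7+11+7+2+8+3 = 121.

121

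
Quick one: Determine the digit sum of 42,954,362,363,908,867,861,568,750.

131

4+2+9+5+4+3+6+2+3+6+3+9+0+8+8+6+7+8+6+1+5+6+8+7+5+0 = 131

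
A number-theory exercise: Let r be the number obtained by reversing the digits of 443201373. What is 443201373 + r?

Reverse of 443201373 is 373102344.
443201373 + 373102344 = 816303717

816303717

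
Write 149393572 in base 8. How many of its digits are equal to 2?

149393572 in base 8 is 1071710244.
The digit 2 appears 1 time.

1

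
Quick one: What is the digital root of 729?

9

7+2+9 = 18
1+8 = 9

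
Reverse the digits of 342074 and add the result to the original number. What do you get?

Reverse of 342074 is 470243.
342074 + 470243 = 812317

812317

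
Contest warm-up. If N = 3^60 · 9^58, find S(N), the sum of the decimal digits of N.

3^60 · 9^58 = 940461086986004843694934910131056317906479029659199959555574885740211572136210345921
Sum of its 84 digits: 378.

378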